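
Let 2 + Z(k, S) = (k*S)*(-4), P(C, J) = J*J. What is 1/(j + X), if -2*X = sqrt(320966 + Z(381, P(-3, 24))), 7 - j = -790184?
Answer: 263397/208133985232 + I*sqrt(139215)/624401955696 ≈ 1.2655e-6 + 5.9756e-10*I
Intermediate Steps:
P(C, J) = J**2
Z(k, S) = -2 - 4*S*k (Z(k, S) = -2 + (k*S)*(-4) = -2 + (S*k)*(-4) = -2 - 4*S*k)
j = 790191 (j = 7 - 1*(-790184) = 7 + 790184 = 790191)
X = -I*sqrt(139215) (X = -sqrt(320966 + (-2 - 4*24**2*381))/2 = -sqrt(320966 + (-2 - 4*576*381))/2 = -sqrt(320966 + (-2 - 877824))/2 = -sqrt(320966 - 877826)/2 = -I*sqrt(139215) ≈ -373.12*I)
1/(j + X) = 1/(790191 - I*sqrt(139215))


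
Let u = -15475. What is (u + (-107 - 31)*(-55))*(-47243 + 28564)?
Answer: 147283915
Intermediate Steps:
(u + (-107 - 31)*(-55))*(-47243 + 28564) = (-15475 + (-107 - 31)*(-55))*(-47243 + 28564) = (-15475 - 138*(-55))*(-18679) = (-15475 + 7590)*(-18679) = -7885*(-18679) = 147283915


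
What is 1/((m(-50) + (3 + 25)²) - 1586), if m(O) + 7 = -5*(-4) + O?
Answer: -1/839 ≈ -0.0011919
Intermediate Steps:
m(O) = 13 + O (m(O) = -7 + (-5*(-4) + O) = -7 + (20 + O) = 13 + O)
1/((m(-50) + (3 + 25)²) - 1586) = 1/(((13 - 50) + (3 + 25)²) - 1586) = 1/((-37 + 28²) - 1586) = 1/((-37 + 784) - 1586) = 1/(747 - 1586) = 1/(-839) = -1/839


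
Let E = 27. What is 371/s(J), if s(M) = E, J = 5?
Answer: 371/27 ≈ 13.741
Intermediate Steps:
s(M) = 27
371/s(J) = 371/27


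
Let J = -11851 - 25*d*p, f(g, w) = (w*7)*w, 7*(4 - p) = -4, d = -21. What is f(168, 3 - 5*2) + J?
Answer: -9108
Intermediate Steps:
p = 32/7 (p = 4 - ⅐*(-4) = 4 + 4/7 = 32/7 ≈ 4.5714)
f(g, w) = 7*w² (f(g, w) = (7*w)*w = 7*w²)
J = -9451 (J = -11851 - 25*(-21)*32/7 = -11851 - (-525)*32/7 = -11851 - 1*(-2400) = -11851 + 2400 = -9451)
f(168, 3 - 5*2) + J = 7*(3 - 5*2)² - 9451 = 7*(3 - 10)² - 9451 = 7*(-7)² - 9451 = 7*49 - 9451 = 343 - 9451 = -9108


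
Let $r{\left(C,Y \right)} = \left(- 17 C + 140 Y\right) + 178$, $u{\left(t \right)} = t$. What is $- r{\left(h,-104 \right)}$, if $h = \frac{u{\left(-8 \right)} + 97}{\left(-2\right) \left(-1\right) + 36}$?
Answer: $\frac{548029}{38} \approx 14422.0$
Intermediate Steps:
$h = \frac{89}{38}$ ($h = \frac{-8 + 97}{\left(-2\right) \left(-1\right) + 36} = \frac{89}{2 + 36} = \frac{89}{38} \approx 2.3421$)
$r{\left(C,Y \right)} = 178 - 17 C + 140 Y$
$- r{\left(h,-104 \right)} = - (178 - \frac{1513}{38} + 140 \left(-104\right)) = - (178 - \frac{1513}{38} - 14560) = \left(-1\right) \left(- \frac{548029}{38}\right) = \frac{548029}{38}$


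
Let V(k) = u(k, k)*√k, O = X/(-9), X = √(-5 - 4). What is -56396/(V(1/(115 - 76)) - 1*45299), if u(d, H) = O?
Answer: 224173380951/180062947438 - 42297*I*√39/180062947438 ≈ 1.245 - 1.467e-6*I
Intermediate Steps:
X = 3*I (X = √(-9) = 3*I ≈ 3.0*I)
O = -I/3 (O = (3*I)/(-9) = (3*I)*(-⅑) = -I/3 ≈ -0.33333*I)
u(d, H) = -I/3
V(k) = -I*√k/3 (V(k) = (-I/3)*√k = -I*√k/3)
-56396/(V(1/(115 - 76)) - 1*45299) = -56396/(-I*√(1/(115 - 76))/3 - 1*45299) = -56396/(-I*√(1/39)/3 - 45299) = -56396/(-I*√39/39/3 - 45299) = -56396/(-I*√39/117 - 45299) = -56396/(-45299 - I*√39/117)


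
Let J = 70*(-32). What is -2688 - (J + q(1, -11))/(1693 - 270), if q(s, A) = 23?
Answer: -3822807/1423 ≈ -2686.4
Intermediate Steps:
J = -2240
-2688 - (J + q(1, -11))/(1693 - 270) = -2688 - (-2240 + 23)/(1693 - 270) = -2688 - (-2217)/1423 = -2688 - 1*(-2217/1423) = -2688 + 2217/1423 = -3822807/1423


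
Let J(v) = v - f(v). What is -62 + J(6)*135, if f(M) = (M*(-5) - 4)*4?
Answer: 19108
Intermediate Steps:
f(M) = -16 - 20*M (f(M) = (-5*M - 4)*4 = (-4 - 5*M)*4 = -16 - 20*M)
J(v) = 16 + 21*v (J(v) = v - (-16 - 20*v) = v + (16 + 20*v) = 16 + 21*v)
-62 + J(6)*135 = -62 + (16 + 21*6)*135 = -62 + (16 + 126)*135 = -62 + 142*135 = -62 + 19170 = 19108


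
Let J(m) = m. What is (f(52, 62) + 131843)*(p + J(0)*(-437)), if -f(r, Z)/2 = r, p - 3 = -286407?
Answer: -37730576556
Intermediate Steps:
p = -286404 (p = 3 - 286407 = -286404)
f(r, Z) = -2*r
(f(52, 62) + 131843)*(p + J(0)*(-437)) = (-2*52 + 131843)*(-286404 + 0*(-437)) = (-104 + 131843)*(-286404 + 0) = 131739*(-286404) = -37730576556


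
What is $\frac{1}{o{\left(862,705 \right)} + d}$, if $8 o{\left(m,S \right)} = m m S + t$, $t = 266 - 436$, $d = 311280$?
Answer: $\frac{4}{263168045} \approx 1.5199 \cdot 10^{-8}$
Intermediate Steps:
$t = -170$ ($t = 266 - 436 = -170$)
$o{\left(m,S \right)} = - \frac{85}{4} + \frac{S m^{2}}{8}$ ($o{\left(m,S \right)} = \frac{m m S - 170}{8} = \frac{m^{2} S - 170}{8} = \frac{S m^{2} - 170}{8} = \frac{-170 + S m^{2}}{8} = - \frac{85}{4} + \frac{S m^{2}}{8}$)
$\frac{1}{o{\left(862,705 \right)} + d} = \frac{1}{\left(- \frac{85}{4} + \frac{1}{8} \cdot 705 \cdot 862^{2}\right) + 311280} = \frac{1}{\left(- \frac{85}{4} + \frac{1}{8} \cdot 705 \cdot 743044\right) + 311280} = \frac{1}{\left(- \frac{85}{4} + \frac{130961505}{2}\right) + 311280} = \frac{1}{\frac{261922925}{4} + 311280} = \frac{1}{\frac{263168045}{4}} = \frac{4}{263168045}$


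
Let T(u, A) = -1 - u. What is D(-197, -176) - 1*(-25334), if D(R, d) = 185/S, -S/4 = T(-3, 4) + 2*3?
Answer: 810503/32 ≈ 25328.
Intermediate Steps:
S = -32 (S = -4*((-1 - 1*(-3)) + 2*3) = -4*((-1 + 3) + 6) = -4*(2 + 6) = -4*8 = -32)
D(R, d) = -185/32 (D(R, d) = 185/(-32) = 185*(-1/32) = -185/32)
D(-197, -176) - 1*(-25334) = -185/32 - 1*(-25334) = -185/32 + 25334 = 810503/32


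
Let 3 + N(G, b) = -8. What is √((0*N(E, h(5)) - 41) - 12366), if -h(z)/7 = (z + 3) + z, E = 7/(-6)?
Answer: I*√12407 ≈ 111.39*I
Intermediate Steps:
E = -7/6 (E = 7*(-⅙) = -7/6 ≈ -1.1667)
h(z) = -21 - 14*z (h(z) = -7*((z + 3) + z) = -7*((3 + z) + z) = -7*(3 + 2*z) = -21 - 14*z)
N(G, b) = -11 (N(G, b) = -3 - 8 = -11)
√((0*N(E, h(5)) - 41) - 12366) = √((0*(-11) - 41) - 12366) = √((0 - 41) - 12366) = √(-41 - 12366) = √(-12407) = I*√12407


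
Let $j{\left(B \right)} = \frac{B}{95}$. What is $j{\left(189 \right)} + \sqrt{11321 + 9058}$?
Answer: $\frac{189}{95} + \sqrt{20379} \approx 144.74$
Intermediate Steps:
$j{\left(B \right)} = \frac{B}{95}$ ($j{\left(B \right)} = B \frac{1}{95} = \frac{B}{95}$)
$j{\left(189 \right)} + \sqrt{11321 + 9058} = \frac{1}{95} \cdot 189 + \sqrt{11321 + 9058} = \frac{189}{95} + \sqrt{20379}$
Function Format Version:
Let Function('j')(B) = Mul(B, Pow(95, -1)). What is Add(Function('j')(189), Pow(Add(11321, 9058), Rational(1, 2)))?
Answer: Add(Rational(189, 95), Pow(20379, Rational(1, 2))) ≈ 144.74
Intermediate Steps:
Function('j')(B) = Mul(Rational(1, 95), B) (Function('j')(B) = Mul(B, Rational(1, 95)) = Mul(Rational(1, 95), B))
Add(Function('j')(189), Pow(Add(11321, 9058), Rational(1, 2))) = Add(Mul(Rational(1, 95), 189), Pow(Add(11321, 9058), Rational(1, 2))) = Add(Rational(189, 95), Pow(20379, Rational(1, 2)))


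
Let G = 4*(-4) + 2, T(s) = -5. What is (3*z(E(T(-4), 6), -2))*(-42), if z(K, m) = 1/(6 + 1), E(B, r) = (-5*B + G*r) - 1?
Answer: -18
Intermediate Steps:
G = -14 (G = -16 + 2 = -14)
E(B, r) = -1 - 14*r - 5*B (E(B, r) = (-5*B - 14*r) - 1 = (-14*r - 5*B) - 1 = -1 - 14*r - 5*B)
z(K, m) = ⅐ (z(K, m) = 1/7 = ⅐)
(3*z(E(T(-4), 6), -2))*(-42) = (3*(⅐))*(-42) = (3/7)*(-42) = -18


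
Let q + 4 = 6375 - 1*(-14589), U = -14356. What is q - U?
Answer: 35316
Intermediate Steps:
q = 20960 (q = -4 + (6375 - 1*(-14589)) = -4 + (6375 + 14589) = -4 + 20964 = 20960)
q - U = 20960 - 1*(-14356) = 20960 + 14356 = 35316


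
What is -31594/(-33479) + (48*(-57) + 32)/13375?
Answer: 332042534/447781625 ≈ 0.74153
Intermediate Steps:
-31594/(-33479) + (48*(-57) + 32)/13375 = -31594*(-1/33479) + (-2736 + 32)*(1/13375) = 31594/33479 - 2704*1/13375 = 31594/33479 - 2704/13375 = 332042534/447781625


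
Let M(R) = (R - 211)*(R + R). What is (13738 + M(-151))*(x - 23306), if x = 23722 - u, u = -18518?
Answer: 2330055908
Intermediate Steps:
x = 42240 (x = 23722 - 1*(-18518) = 23722 + 18518 = 42240)
M(R) = 2*R*(-211 + R) (M(R) = (-211 + R)*(2*R) = 2*R*(-211 + R))
(13738 + M(-151))*(x - 23306) = (13738 + 2*(-151)*(-211 - 151))*(42240 - 23306) = (13738 + 2*(-151)*(-362))*18934 = (13738 + 109324)*18934 = 123062*18934 = 2330055908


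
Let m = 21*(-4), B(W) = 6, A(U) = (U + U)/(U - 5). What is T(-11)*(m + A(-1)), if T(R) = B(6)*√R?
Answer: -502*I*√11 ≈ -1664.9*I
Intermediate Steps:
A(U) = 2*U/(-5 + U) (A(U) = (2*U)/(-5 + U) = 2*U/(-5 + U))
T(R) = 6*√R
m = -84
T(-11)*(m + A(-1)) = (6*√(-11))*(-84 + 2*(-1)/(-5 - 1)) = (6*(I*√11))*(-84 + 2*(-1)/(-6)) = (6*I*√11)*(-84 + 2*(-1)*(-⅙)) = (6*I*√11)*(-84 + ⅓) = (6*I*√11)*(-251/3) = -502*I*√11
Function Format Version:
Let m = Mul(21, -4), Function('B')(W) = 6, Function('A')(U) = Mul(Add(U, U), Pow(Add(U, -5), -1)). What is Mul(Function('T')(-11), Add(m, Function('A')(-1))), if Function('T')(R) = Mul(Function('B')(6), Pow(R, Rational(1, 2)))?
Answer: Mul(-502, I, Pow(11, Rational(1, 2))) ≈ Mul(-1664.9, I)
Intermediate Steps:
Function('A')(U) = Mul(2, U, Pow(Add(-5, U), -1)) (Function('A')(U) = Mul(Mul(2, U), Pow(Add(-5, U), -1)) = Mul(2, U, Pow(Add(-5, U), -1)))
Function('T')(R) = Mul(6, Pow(R, Rational(1, 2)))
m = -84
Mul(Function('T')(-11), Add(m, Function('A')(-1))) = Mul(Mul(6, Pow(-11, Rational(1, 2))), Add(-84, Mul(2, -1, Pow(Add(-5, -1), -1)))) = Mul(Mul(6, Mul(I, Pow(11, Rational(1, 2)))), Add(-84, Mul(2, -1, Pow(-6, -1)))) = Mul(Mul(6, I, Pow(11, Rational(1, 2))), Add(-84, Mul(2, -1, Rational(-1, 6)))) = Mul(Mul(6, I, Pow(11, Rational(1, 2))), Add(-84, Rational(1, 3))) = Mul(Mul(6, I, Pow(11, Rational(1, 2))), Rational(-251, 3)) = Mul(-502, I, Pow(11, Rational(1, 2)))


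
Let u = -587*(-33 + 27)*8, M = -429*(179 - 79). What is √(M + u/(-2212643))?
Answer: 6*I*√5834150344255313/2212643 ≈ 207.12*I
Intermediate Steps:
M = -42900 (M = -429*100 = -42900)
u = 28176 (u = -(-3522)*8 = -587*(-48) = 28176)
√(M + u/(-2212643)) = √(-42900 + 28176/(-2212643)) = √(-42900 + 28176*(-1/2212643)) = √(-42900 - 28176/2212643) = √(-94922412876/2212643) = 6*I*√5834150344255313/2212643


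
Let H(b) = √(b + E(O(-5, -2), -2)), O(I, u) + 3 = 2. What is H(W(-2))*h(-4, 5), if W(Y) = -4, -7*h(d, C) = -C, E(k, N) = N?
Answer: 5*I*√6/7 ≈ 1.7496*I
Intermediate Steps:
O(I, u) = -1 (O(I, u) = -3 + 2 = -1)
h(d, C) = C/7 (h(d, C) = -(-1)*C/7 = C/7)
H(b) = √(-2 + b) (H(b) = √(b - 2) = √(-2 + b))
H(W(-2))*h(-4, 5) = √(-2 - 4)*((⅐)*5) = √(-6)*(5/7) = (I*√6)*(5/7) = 5*I*√6/7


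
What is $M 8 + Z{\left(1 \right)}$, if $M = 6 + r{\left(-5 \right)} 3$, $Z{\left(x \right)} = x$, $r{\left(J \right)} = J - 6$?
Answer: $-215$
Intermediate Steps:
$r{\left(J \right)} = -6 + J$ ($r{\left(J \right)} = J - 6 = -6 + J$)
$M = -27$ ($M = 6 + \left(-6 - 5\right) 3 = 6 - 33 = -27$)
$M 8 + Z{\left(1 \right)} = \left(-27\right) 8 + 1 = -216 + 1 = -215$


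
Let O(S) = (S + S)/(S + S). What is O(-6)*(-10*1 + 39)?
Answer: 29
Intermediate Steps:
O(S) = 1 (O(S) = (2*S)/((2*S)) = (2*S)*(1/(2*S)) = 1)
O(-6)*(-10*1 + 39) = 1*(-10*1 + 39) = 1*(-10 + 39) = 1*29 = 29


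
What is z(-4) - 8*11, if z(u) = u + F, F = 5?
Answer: -87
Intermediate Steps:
z(u) = 5 + u (z(u) = u + 5 = 5 + u)
z(-4) - 8*11 = (5 - 4) - 8*11 = 1 - 88 = -87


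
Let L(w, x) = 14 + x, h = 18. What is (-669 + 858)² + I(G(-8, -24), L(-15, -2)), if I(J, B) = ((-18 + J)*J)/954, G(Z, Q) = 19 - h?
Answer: 34077817/954 ≈ 35721.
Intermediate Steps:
G(Z, Q) = 1 (G(Z, Q) = 19 - 1*18 = 19 - 18 = 1)
I(J, B) = J*(-18 + J)/954 (I(J, B) = (J*(-18 + J))*(1/954) = J*(-18 + J)/954)
(-669 + 858)² + I(G(-8, -24), L(-15, -2)) = (-669 + 858)² + (1/954)*1*(-18 + 1) = 189² + (1/954)*1*(-17) = 35721 - 17/954 = 34077817/954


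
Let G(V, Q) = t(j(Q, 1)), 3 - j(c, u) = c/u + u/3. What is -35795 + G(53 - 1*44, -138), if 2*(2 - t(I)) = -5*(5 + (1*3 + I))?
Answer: -106264/3 ≈ -35421.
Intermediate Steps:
j(c, u) = 3 - u/3 - c/u (j(c, u) = 3 - (c/u + u/3) = 3 - (u/3 + c/u) = 3 + (-u/3 - c/u) = 3 - u/3 - c/u)
t(I) = 22 + 5*I/2 (t(I) = 2 - (-5)*(5 + (1*3 + I))/2 = 2 - (-5)*(5 + (3 + I))/2 = 2 - (-5)*(8 + I)/2 = 2 - (-40 - 5*I)/2 = 2 + (20 + 5*I/2) = 22 + 5*I/2)
G(V, Q) = 86/3 - 5*Q/2 (G(V, Q) = 22 + 5*(3 - ⅓*1 - 1*Q/1)/2 = 22 + 5*(3 - ⅓ - 1*Q*1)/2 = 22 + 5*(3 - ⅓ - Q)/2 = 22 + 5*(8/3 - Q)/2 = 22 + (20/3 - 5*Q/2) = 86/3 - 5*Q/2)
-35795 + G(53 - 1*44, -138) = -35795 + (86/3 - 5/2*(-138)) = -35795 + (86/3 + 345) = -35795 + 1121/3 = -106264/3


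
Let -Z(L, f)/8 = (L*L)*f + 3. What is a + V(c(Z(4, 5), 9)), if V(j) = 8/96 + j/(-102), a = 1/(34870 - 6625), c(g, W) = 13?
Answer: -84667/1920660 ≈ -0.044082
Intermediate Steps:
Z(L, f) = -24 - 8*f*L**2 (Z(L, f) = -8*((L*L)*f + 3) = -8*(L**2*f + 3) = -8*(f*L**2 + 3) = -8*(3 + f*L**2) = -24 - 8*f*L**2)
a = 1/28245 ≈ 3.5405e-5
V(j) = 1/12 - j/102 (V(j) = 8*(1/96) + j*(-1/102) = 1/12 - j/102)
a + V(c(Z(4, 5), 9)) = 1/28245 + (1/12 - 1/102*13) = 1/28245 + (1/12 - 13/102) = 1/28245 - 3/68 = -84667/1920660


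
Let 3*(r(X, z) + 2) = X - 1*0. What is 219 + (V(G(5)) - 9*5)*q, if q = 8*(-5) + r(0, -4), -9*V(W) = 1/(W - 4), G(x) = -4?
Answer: 25301/12 ≈ 2108.4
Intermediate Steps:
V(W) = -1/(9*(-4 + W)) (V(W) = -1/(9*(W - 4)) = -1/(9*(-4 + W)))
r(X, z) = -2 + X/3 (r(X, z) = -2 + (X - 1*0)/3 = -2 + (X + 0)/3 = -2 + X/3)
q = -42 (q = 8*(-5) + (-2 + (⅓)*0) = -40 + (-2 + 0) = -40 - 2 = -42)
219 + (V(G(5)) - 9*5)*q = 219 + (-1/(-36 + 9*(-4)) - 9*5)*(-42) = 219 + (-1/(-36 - 36) - 45)*(-42) = 219 + (-1/(-72) - 45)*(-42) = 219 + (-1*(-1/72) - 45)*(-42) = 219 + (1/72 - 45)*(-42) = 219 - 3239/72*(-42) = 219 + 22673/12 = 25301/12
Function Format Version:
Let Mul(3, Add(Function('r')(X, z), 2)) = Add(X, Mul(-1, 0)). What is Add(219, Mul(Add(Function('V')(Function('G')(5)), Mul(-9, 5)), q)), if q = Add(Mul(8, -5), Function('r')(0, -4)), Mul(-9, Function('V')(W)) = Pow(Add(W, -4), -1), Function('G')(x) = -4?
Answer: Rational(25301, 12) ≈ 2108.4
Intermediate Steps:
Function('V')(W) = Mul(Rational(-1, 9), Pow(Add(-4, W), -1)) (Function('V')(W) = Mul(Rational(-1, 9), Pow(Add(W, -4), -1)) = Mul(Rational(-1, 9), Pow(Add(-4, W), -1)))
Function('r')(X, z) = Add(-2, Mul(Rational(1, 3), X)) (Function('r')(X, z) = Add(-2, Mul(Rational(1, 3), Add(X, Mul(-1, 0)))) = Add(-2, Mul(Rational(1, 3), Add(X, 0))) = Add(-2, Mul(Rational(1, 3), X)))
q = -42 (q = Add(Mul(8, -5), Add(-2, Mul(Rational(1, 3), 0))) = Add(-40, Add(-2, 0)) = Add(-40, -2) = -42)
Add(219, Mul(Add(Function('V')(Function('G')(5)), Mul(-9, 5)), q)) = Add(219, Mul(Add(Mul(-1, Pow(Add(-36, Mul(9, -4)), -1)), Mul(-9, 5)), -42)) = Add(219, Mul(Add(Mul(-1, Pow(Add(-36, -36), -1)), -45), -42)) = Add(219, Mul(Add(Mul(-1, Pow(-72, -1)), -45), -42)) = Add(219, Mul(Add(Mul(-1, Rational(-1, 72)), -45), -42)) = Add(219, Mul(Add(Rational(1, 72), -45), -42)) = Add(219, Mul(Rational(-3239, 72), -42)) = Add(219, Rational(22673, 12)) = Rational(25301, 12)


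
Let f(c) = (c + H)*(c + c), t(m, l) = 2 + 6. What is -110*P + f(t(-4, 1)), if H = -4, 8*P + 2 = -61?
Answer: 3721/4 ≈ 930.25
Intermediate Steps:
t(m, l) = 8
P = -63/8 (P = -1/4 + (1/8)*(-61) = -1/4 - 61/8 = -63/8 ≈ -7.8750)
f(c) = 2*c*(-4 + c) (f(c) = (c - 4)*(c + c) = (-4 + c)*(2*c) = 2*c*(-4 + c))
-110*P + f(t(-4, 1)) = -110*(-63/8) + 2*8*(-4 + 8) = 3465/4 + 2*8*4 = 3465/4 + 64 = 3721/4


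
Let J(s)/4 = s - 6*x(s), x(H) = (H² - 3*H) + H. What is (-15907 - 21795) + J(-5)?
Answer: -38562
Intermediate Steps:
x(H) = H² - 2*H
J(s) = 4*s - 24*s*(-2 + s) (J(s) = 4*(s - 6*s*(-2 + s)) = 4*s - 24*s*(-2 + s))
(-15907 - 21795) + J(-5) = (-15907 - 21795) + 4*(-5)*(13 - 6*(-5)) = -37702 + 4*(-5)*(13 + 30) = -37702 + 4*(-5)*43 = -37702 - 860 = -38562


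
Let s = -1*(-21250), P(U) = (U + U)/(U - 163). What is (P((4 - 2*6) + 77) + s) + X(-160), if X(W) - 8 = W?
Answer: 991537/47 ≈ 21097.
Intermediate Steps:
X(W) = 8 + W
P(U) = 2*U/(-163 + U) (P(U) = (2*U)/(-163 + U) = 2*U/(-163 + U))
s = 21250
(P((4 - 2*6) + 77) + s) + X(-160) = (2*((4 - 2*6) + 77)/(-163 + ((4 - 2*6) + 77)) + 21250) + (8 - 160) = (2*((4 - 12) + 77)/(-163 + ((4 - 12) + 77)) + 21250) - 152 = (2*(-8 + 77)/(-163 + (-8 + 77)) + 21250) - 152 = (2*69/(-163 + 69) + 21250) - 152 = (2*69/(-94) + 21250) - 152 = (2*69*(-1/94) + 21250) - 152 = (-69/47 + 21250) - 152 = 998681/47 - 152 = 991537/47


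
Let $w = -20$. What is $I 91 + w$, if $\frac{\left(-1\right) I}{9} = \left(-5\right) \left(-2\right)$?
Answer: $-8210$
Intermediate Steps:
$I = -90$ ($I = - 9 \left(\left(-5\right) \left(-2\right)\right) = \left(-9\right) 10 = -90$)
$I 91 + w = \left(-90\right) 91 - 20 = -8190 - 20 = -8210$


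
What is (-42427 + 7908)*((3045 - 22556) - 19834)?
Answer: 1358150055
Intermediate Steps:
(-42427 + 7908)*((3045 - 22556) - 19834) = -34519*(-19511 - 19834) = -34519*(-39345) = 1358150055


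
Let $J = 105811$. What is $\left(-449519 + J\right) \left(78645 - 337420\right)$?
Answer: $88943037700$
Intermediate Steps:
$\left(-449519 + J\right) \left(78645 - 337420\right) = \left(-449519 + 105811\right) \left(78645 - 337420\right) = \left(-343708\right) \left(-258775\right) = 88943037700$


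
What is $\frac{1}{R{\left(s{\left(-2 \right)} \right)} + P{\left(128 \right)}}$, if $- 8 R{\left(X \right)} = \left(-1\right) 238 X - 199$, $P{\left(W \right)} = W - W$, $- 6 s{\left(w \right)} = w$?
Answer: $\frac{24}{835} \approx 0.028743$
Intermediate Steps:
$s{\left(w \right)} = - \frac{w}{6}$
$P{\left(W \right)} = 0$
$R{\left(X \right)} = \frac{199}{8} + \frac{119 X}{4}$ ($R{\left(X \right)} = - \frac{\left(-1\right) 238 X - 199}{8} = - \frac{- 238 X - 199}{8} = - \frac{-199 - 238 X}{8} = \frac{199}{8} + \frac{119 X}{4}$)
$\frac{1}{R{\left(s{\left(-2 \right)} \right)} + P{\left(128 \right)}} = \frac{1}{\left(\frac{199}{8} + \frac{119 \left(\left(- \frac{1}{6}\right) \left(-2\right)\right)}{4}\right) + 0} = \frac{1}{\left(\frac{199}{8} + \frac{119}{4} \cdot \frac{1}{3}\right) + 0} = \frac{1}{\left(\frac{199}{8} + \frac{119}{12}\right) + 0} = \frac{1}{\frac{835}{24} + 0} = \frac{1}{\frac{835}{24}} = \frac{24}{835}$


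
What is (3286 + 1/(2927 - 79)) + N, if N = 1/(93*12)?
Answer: 2611030303/794592 ≈ 3286.0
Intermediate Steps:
N = 1/1116 ≈ 0.00089606
(3286 + 1/(2927 - 79)) + N = (3286 + 1/(2927 - 79)) + 1/1116 = (3286 + 1/2848) + 1/1116 = 9358529/2848 + 1/1116 = 2611030303/794592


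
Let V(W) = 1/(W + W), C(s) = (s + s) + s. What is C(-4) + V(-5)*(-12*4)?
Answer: -36/5 ≈ -7.2000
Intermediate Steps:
C(s) = 3*s (C(s) = 2*s + s = 3*s)
V(W) = 1/(2*W)
C(-4) + V(-5)*(-12*4) = 3*(-4) + ((½)/(-5))*(-12*4) = -12 + ((½)*(-⅕))*(-48) = -12 - ⅒*(-48) = -12 + 24/5 = -36/5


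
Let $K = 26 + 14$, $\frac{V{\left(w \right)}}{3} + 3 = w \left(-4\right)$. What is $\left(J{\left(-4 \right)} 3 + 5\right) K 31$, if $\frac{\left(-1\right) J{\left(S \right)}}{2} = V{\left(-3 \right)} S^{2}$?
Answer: $-3207880$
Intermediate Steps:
$V{\left(w \right)} = -9 - 12 w$ ($V{\left(w \right)} = -9 + 3 w \left(-4\right) = -9 + 3 \left(- 4 w\right) = -9 - 12 w$)
$J{\left(S \right)} = - 54 S^{2}$ ($J{\left(S \right)} = - 2 \left(-9 - -36\right) S^{2} = - 2 \left(-9 + 36\right) S^{2} = - 2 \cdot 27 S^{2} = - 54 S^{2}$)
$K = 40$
$\left(J{\left(-4 \right)} 3 + 5\right) K 31 = \left(- 54 \left(-4\right)^{2} \cdot 3 + 5\right) 40 \cdot 31 = \left(\left(-54\right) 16 \cdot 3 + 5\right) 40 \cdot 31 = \left(\left(-864\right) 3 + 5\right) 40 \cdot 31 = \left(-2592 + 5\right) 40 \cdot 31 = \left(-2587\right) 40 \cdot 31 = \left(-103480\right) 31 = -3207880$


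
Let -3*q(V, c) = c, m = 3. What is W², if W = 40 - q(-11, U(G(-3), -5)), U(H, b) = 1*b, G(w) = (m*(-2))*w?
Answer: 13225/9 ≈ 1469.4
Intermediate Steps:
G(w) = -6*w (G(w) = (3*(-2))*w = -6*w)
U(H, b) = b
q(V, c) = -c/3
W = 115/3 (W = 40 - (-1)*(-5)/3 = 40 - 1*5/3 = 40 - 5/3 = 115/3 ≈ 38.333)
W² = (115/3)² = 13225/9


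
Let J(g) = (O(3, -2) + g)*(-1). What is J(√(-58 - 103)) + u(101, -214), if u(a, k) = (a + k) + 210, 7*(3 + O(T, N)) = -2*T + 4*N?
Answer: 102 - I*√161 ≈ 102.0 - 12.689*I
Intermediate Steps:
O(T, N) = -3 - 2*T/7 + 4*N/7 (O(T, N) = -3 + (-2*T + 4*N)/7 = -3 + (-2*T/7 + 4*N/7) = -3 - 2*T/7 + 4*N/7)
J(g) = 5 - g (J(g) = ((-3 - 2/7*3 + (4/7)*(-2)) + g)*(-1) = ((-3 - 6/7 - 8/7) + g)*(-1) = (-5 + g)*(-1) = 5 - g)
u(a, k) = 210 + a + k
J(√(-58 - 103)) + u(101, -214) = (5 - √(-58 - 103)) + (210 + 101 - 214) = (5 - √(-161)) + 97 = (5 - I*√161) + 97 = 102 - I*√161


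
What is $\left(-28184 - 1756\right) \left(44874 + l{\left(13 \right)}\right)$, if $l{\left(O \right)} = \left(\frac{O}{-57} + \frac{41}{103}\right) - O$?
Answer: $- \frac{2628531691420}{1957} \approx -1.3431 \cdot 10^{9}$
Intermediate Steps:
$l{\left(O \right)} = \frac{41}{103} - \frac{58 O}{57}$ ($l{\left(O \right)} = \left(O \left(- \frac{1}{57}\right) + 41 \cdot \frac{1}{103}\right) - O = \left(- \frac{O}{57} + \frac{41}{103}\right) - O = \left(\frac{41}{103} - \frac{O}{57}\right) - O = \frac{41}{103} - \frac{58 O}{57}$)
$\left(-28184 - 1756\right) \left(44874 + l{\left(13 \right)}\right) = \left(-28184 - 1756\right) \left(44874 + \left(\frac{41}{103} - \frac{754}{57}\right)\right) = - 29940 \left(44874 + \left(\frac{41}{103} - \frac{754}{57}\right)\right) = - 29940 \left(44874 - \frac{75325}{5871}\right) = \left(-29940\right) \frac{263379929}{5871} = - \frac{2628531691420}{1957}$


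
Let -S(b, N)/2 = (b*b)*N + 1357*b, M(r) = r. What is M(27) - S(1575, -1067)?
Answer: -5289379173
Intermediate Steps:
S(b, N) = -2714*b - 2*N*b² (S(b, N) = -2*((b*b)*N + 1357*b) = -2*(b²*N + 1357*b) = -2*(N*b² + 1357*b) = -2*(1357*b + N*b²) = -2714*b - 2*N*b²)
M(27) - S(1575, -1067) = 27 - (-2)*1575*(1357 - 1067*1575) = 27 - (-2)*1575*(1357 - 1680525) = 27 - (-2)*1575*(-1679168) = 27 - 1*5289379200 = 27 - 5289379200 = -5289379173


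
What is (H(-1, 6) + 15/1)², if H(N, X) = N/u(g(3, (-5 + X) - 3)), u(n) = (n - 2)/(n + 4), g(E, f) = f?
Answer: 961/4 ≈ 240.25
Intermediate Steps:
u(n) = (-2 + n)/(4 + n)
H(N, X) = N*(-4 + X)/(-10 + X) (H(N, X) = N/(((-2 + ((-5 + X) - 3))/(4 + ((-5 + X) - 3)))) = N/(((-2 + (-8 + X))/(4 + (-8 + X)))) = N/(((-10 + X)/(-4 + X))) = N*((-4 + X)/(-10 + X)) = N*(-4 + X)/(-10 + X))
(H(-1, 6) + 15/1)² = (-(-4 + 6)/(-10 + 6) + 15/1)² = (-1*2/(-4) + 15*1)² = (-1*(-¼)*2 + 15)² = (½ + 15)² = (31/2)² = 961/4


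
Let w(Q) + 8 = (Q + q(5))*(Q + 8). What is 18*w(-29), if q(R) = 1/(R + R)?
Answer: 53901/5 ≈ 10780.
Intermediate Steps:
q(R) = 1/(2*R)
w(Q) = -8 + (8 + Q)*(⅒ + Q) (w(Q) = -8 + (Q + (½)/5)*(Q + 8) = -8 + (Q + (½)*(⅕))*(8 + Q) = -8 + (Q + ⅒)*(8 + Q) = -8 + (⅒ + Q)*(8 + Q) = -8 + (8 + Q)*(⅒ + Q))
18*w(-29) = 18*(-36/5 + (-29)² + (81/10)*(-29)) = 18*(-36/5 + 841 - 2349/10) = 18*(5989/10) = 53901/5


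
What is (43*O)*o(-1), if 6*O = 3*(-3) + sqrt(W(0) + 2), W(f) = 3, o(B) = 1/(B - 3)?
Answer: 129/8 - 43*sqrt(5)/24 ≈ 12.119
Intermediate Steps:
o(B) = 1/(-3 + B)
O = -3/2 + sqrt(5)/6 (O = (3*(-3) + sqrt(3 + 2))/6 = (-9 + sqrt(5))/6 = -3/2 + sqrt(5)/6 ≈ -1.1273)
(43*O)*o(-1) = (43*(-3/2 + sqrt(5)/6))/(-3 - 1) = (-129/2 + 43*sqrt(5)/6)/(-4) = (-129/2 + 43*sqrt(5)/6)*(-1/4) = 129/8 - 43*sqrt(5)/24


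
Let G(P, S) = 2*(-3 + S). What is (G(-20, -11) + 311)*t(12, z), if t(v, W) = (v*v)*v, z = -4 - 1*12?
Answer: 489024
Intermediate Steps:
z = -16 (z = -4 - 12 = -16)
t(v, W) = v³ (t(v, W) = v²*v = v³)
G(P, S) = -6 + 2*S
(G(-20, -11) + 311)*t(12, z) = ((-6 + 2*(-11)) + 311)*12³ = ((-6 - 22) + 311)*1728 = (-28 + 311)*1728 = 283*1728 = 489024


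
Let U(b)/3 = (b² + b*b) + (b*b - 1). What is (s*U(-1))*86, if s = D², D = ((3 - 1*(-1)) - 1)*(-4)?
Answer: 74304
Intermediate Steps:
D = -12 (D = ((3 + 1) - 1)*(-4) = (4 - 1)*(-4) = 3*(-4) = -12)
U(b) = -3 + 9*b² (U(b) = 3*((b² + b*b) + (b*b - 1)) = 3*((b² + b²) + (b² - 1)) = 3*(2*b² + (-1 + b²)) = 3*(-1 + 3*b²) = -3 + 9*b²)
s = 144 (s = (-12)² = 144)
(s*U(-1))*86 = (144*(-3 + 9*(-1)²))*86 = (144*(-3 + 9*1))*86 = (144*(-3 + 9))*86 = (144*6)*86 = 864*86 = 74304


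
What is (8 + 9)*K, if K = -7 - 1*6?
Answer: -221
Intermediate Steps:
K = -13 (K = -7 - 6 = -13)
(8 + 9)*K = (8 + 9)*(-13) = 17*(-13) = -221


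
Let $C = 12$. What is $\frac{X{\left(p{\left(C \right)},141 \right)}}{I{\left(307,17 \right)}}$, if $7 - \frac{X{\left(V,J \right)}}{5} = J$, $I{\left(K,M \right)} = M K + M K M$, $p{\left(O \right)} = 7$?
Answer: $- \frac{335}{46971} \approx -0.0071321$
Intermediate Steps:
$I{\left(K,M \right)} = K M + K M^{2}$ ($I{\left(K,M \right)} = K M + K M M = K M + K M^{2}$)
$X{\left(V,J \right)} = 35 - 5 J$
$\frac{X{\left(p{\left(C \right)},141 \right)}}{I{\left(307,17 \right)}} = \frac{35 - 705}{307 \cdot 17 \left(1 + 17\right)} = \frac{35 - 705}{307 \cdot 17 \cdot 18} = - \frac{670}{93942} = \left(-670\right) \frac{1}{93942} = - \frac{335}{46971}$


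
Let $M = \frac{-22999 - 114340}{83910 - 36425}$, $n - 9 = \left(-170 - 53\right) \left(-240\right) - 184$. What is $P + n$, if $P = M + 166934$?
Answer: $\frac{10459810976}{47485} \approx 2.2028 \cdot 10^{5}$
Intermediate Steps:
$n = 53345$ ($n = 9 - \left(184 - \left(-170 - 53\right) \left(-240\right)\right) = 9 - -53336 = 9 + \left(53520 - 184\right) = 9 + 53336 = 53345$)
$M = - \frac{137339}{47485} \approx -2.8923$
$P = \frac{7926723651}{47485}$ ($P = - \frac{137339}{47485} + 166934 = \frac{7926723651}{47485} \approx 1.6693 \cdot 10^{5}$)
$P + n = \frac{7926723651}{47485} + 53345 = \frac{10459810976}{47485}$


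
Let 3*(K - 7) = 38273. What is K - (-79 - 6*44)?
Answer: 39323/3 ≈ 13108.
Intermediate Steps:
K = 38294/3 (K = 7 + (⅓)*38273 = 7 + 38273/3 = 38294/3 ≈ 12765.)
K - (-79 - 6*44) = 38294/3 - (-79 - 6*44) = 38294/3 - (-79 - 264) = 38294/3 - 1*(-343) = 38294/3 + 343 = 39323/3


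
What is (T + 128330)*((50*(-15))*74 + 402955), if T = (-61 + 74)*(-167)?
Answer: 43834575345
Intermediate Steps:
T = -2171 (T = 13*(-167) = -2171)
(T + 128330)*((50*(-15))*74 + 402955) = (-2171 + 128330)*((50*(-15))*74 + 402955) = 126159*(-750*74 + 402955) = 126159*(-55500 + 402955) = 126159*347455 = 43834575345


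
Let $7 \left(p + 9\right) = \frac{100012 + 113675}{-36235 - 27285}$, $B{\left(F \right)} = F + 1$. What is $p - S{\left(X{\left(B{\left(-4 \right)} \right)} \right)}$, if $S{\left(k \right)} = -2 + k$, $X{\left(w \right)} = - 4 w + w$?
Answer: $- \frac{7327927}{444640} \approx -16.481$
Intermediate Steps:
$B{\left(F \right)} = 1 + F$
$X{\left(w \right)} = - 3 w$
$p = - \frac{4215447}{444640}$ ($p = -9 + \frac{\left(100012 + 113675\right) \frac{1}{-36235 - 27285}}{7} = -9 + \frac{213687 \frac{1}{-63520}}{7} = -9 + \frac{213687 \left(- \frac{1}{63520}\right)}{7} = -9 + \frac{1}{7} \left(- \frac{213687}{63520}\right) = -9 - \frac{213687}{444640} = - \frac{4215447}{444640} \approx -9.4806$)
$p - S{\left(X{\left(B{\left(-4 \right)} \right)} \right)} = - \frac{4215447}{444640} - \left(-2 - 3 \left(1 - 4\right)\right) = - \frac{4215447}{444640} - \left(-2 - -9\right) = - \frac{4215447}{444640} - \left(-2 + 9\right) = - \frac{4215447}{444640} - 7 = - \frac{7327927}{444640}$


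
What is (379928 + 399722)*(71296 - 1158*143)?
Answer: -73519435700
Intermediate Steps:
(379928 + 399722)*(71296 - 1158*143) = 779650*(71296 - 165594) = 779650*(-94298) = -73519435700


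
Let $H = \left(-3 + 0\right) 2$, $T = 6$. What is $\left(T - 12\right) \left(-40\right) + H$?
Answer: $234$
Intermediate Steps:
$H = -6$ ($H = \left(-3\right) 2 = -6$)
$\left(T - 12\right) \left(-40\right) + H = \left(6 - 12\right) \left(-40\right) - 6 = \left(-6\right) \left(-40\right) - 6 = 240 - 6 = 234$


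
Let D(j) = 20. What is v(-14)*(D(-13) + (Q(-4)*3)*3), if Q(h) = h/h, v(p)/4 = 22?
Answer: 2552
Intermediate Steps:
v(p) = 88 (v(p) = 4*22 = 88)
Q(h) = 1
v(-14)*(D(-13) + (Q(-4)*3)*3) = 88*(20 + (1*3)*3) = 88*(20 + 3*3) = 88*(20 + 9) = 88*29 = 2552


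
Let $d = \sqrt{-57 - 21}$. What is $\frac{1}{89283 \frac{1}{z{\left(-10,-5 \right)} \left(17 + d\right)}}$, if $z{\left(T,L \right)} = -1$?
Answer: $- \frac{17}{89283} - \frac{i \sqrt{78}}{89283} \approx -0.00019041 - 9.8919 \cdot 10^{-5} i$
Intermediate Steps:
$d = i \sqrt{78}$ ($d = \sqrt{-78} = i \sqrt{78} \approx 8.8318 i$)
$\frac{1}{89283 \frac{1}{z{\left(-10,-5 \right)} \left(17 + d\right)}} = \frac{1}{89283 \frac{1}{\left(-1\right) \left(17 + i \sqrt{78}\right)}} = \frac{1}{89283 \frac{1}{-17 - i \sqrt{78}}} = - \frac{17}{89283} - \frac{i \sqrt{78}}{89283}$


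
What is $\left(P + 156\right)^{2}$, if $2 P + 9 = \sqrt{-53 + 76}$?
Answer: $\frac{\left(303 + \sqrt{23}\right)^{2}}{4} \approx 23685.0$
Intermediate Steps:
$P = - \frac{9}{2} + \frac{\sqrt{23}}{2}$ ($P = - \frac{9}{2} + \frac{\sqrt{-53 + 76}}{2} = - \frac{9}{2} + \frac{\sqrt{23}}{2} \approx -2.1021$)
$\left(P + 156\right)^{2} = \left(\left(- \frac{9}{2} + \frac{\sqrt{23}}{2}\right) + 156\right)^{2} = \left(\frac{303}{2} + \frac{\sqrt{23}}{2}\right)^{2}$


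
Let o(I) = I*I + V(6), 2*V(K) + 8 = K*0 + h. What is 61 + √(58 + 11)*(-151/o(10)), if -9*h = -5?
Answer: 61 - 2718*√69/1733 ≈ 47.972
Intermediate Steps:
h = 5/9 (h = -⅑*(-5) = 5/9 ≈ 0.55556)
V(K) = -67/18 (V(K) = -4 + (K*0 + 5/9)/2 = -4 + (0 + 5/9)/2 = -4 + (½)*(5/9) = -4 + 5/18 = -67/18)
o(I) = -67/18 + I² (o(I) = I*I - 67/18 = I² - 67/18 = -67/18 + I²)
61 + √(58 + 11)*(-151/o(10)) = 61 + √(58 + 11)*(-151/(-67/18 + 10²)) = 61 + √69*(-151/(-67/18 + 100)) = 61 + √69*(-151/1733/18) = 61 + √69*(-151*18/1733) = 61 + √69*(-2718/1733) = 61 - 2718*√69/1733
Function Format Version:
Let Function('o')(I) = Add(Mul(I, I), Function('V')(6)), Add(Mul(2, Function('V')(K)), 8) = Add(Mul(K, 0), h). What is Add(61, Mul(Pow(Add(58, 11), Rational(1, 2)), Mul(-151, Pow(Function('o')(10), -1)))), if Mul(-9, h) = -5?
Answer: Add(61, Mul(Rational(-2718, 1733), Pow(69, Rational(1, 2)))) ≈ 47.972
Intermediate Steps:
h = Rational(5, 9) (h = Mul(Rational(-1, 9), -5) = Rational(5, 9) ≈ 0.55556)
Function('V')(K) = Rational(-67, 18) (Function('V')(K) = Add(-4, Mul(Rational(1, 2), Add(Mul(K, 0), Rational(5, 9)))) = Add(-4, Mul(Rational(1, 2), Add(0, Rational(5, 9)))) = Add(-4, Mul(Rational(1, 2), Rational(5, 9))) = Add(-4, Rational(5, 18)) = Rational(-67, 18))
Function('o')(I) = Add(Rational(-67, 18), Pow(I, 2)) (Function('o')(I) = Add(Mul(I, I), Rational(-67, 18)) = Add(Pow(I, 2), Rational(-67, 18)) = Add(Rational(-67, 18), Pow(I, 2)))
Add(61, Mul(Pow(Add(58, 11), Rational(1, 2)), Mul(-151, Pow(Function('o')(10), -1)))) = Add(61, Mul(Pow(Add(58, 11), Rational(1, 2)), Mul(-151, Pow(Add(Rational(-67, 18), Pow(10, 2)), -1)))) = Add(61, Mul(Pow(69, Rational(1, 2)), Mul(-151, Pow(Add(Rational(-67, 18), 100), -1)))) = Add(61, Mul(Pow(69, Rational(1, 2)), Mul(-151, Pow(Rational(1733, 18), -1)))) = Add(61, Mul(Pow(69, Rational(1, 2)), Mul(-151, Rational(18, 1733)))) = Add(61, Mul(Pow(69, Rational(1, 2)), Rational(-2718, 1733))) = Add(61, Mul(Rational(-2718, 1733), Pow(69, Rational(1, 2))))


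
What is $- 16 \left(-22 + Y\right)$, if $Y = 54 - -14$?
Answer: $-736$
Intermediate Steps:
$Y = 68$ ($Y = 54 + 14 = 68$)
$- 16 \left(-22 + Y\right) = - 16 \left(-22 + 68\right) = \left(-16\right) 46 = -736$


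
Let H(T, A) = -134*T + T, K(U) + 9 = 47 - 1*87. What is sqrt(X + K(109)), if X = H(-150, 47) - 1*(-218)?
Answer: sqrt(20119) ≈ 141.84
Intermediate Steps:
K(U) = -49 (K(U) = -9 + (47 - 1*87) = -9 + (47 - 87) = -9 - 40 = -49)
H(T, A) = -133*T
X = 20168 (X = -133*(-150) - 1*(-218) = 19950 + 218 = 20168)
sqrt(X + K(109)) = sqrt(20168 - 49) = sqrt(20119)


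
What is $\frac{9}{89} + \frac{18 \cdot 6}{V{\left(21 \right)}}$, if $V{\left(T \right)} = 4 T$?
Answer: $\frac{864}{623} \approx 1.3868$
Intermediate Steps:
$\frac{9}{89} + \frac{18 \cdot 6}{V{\left(21 \right)}} = \frac{9}{89} + \frac{18 \cdot 6}{4 \cdot 21} = 9 \cdot \frac{1}{89} + \frac{108}{84} = \frac{9}{89} + 108 \cdot \frac{1}{84} = \frac{9}{89} + \frac{9}{7} = \frac{864}{623}$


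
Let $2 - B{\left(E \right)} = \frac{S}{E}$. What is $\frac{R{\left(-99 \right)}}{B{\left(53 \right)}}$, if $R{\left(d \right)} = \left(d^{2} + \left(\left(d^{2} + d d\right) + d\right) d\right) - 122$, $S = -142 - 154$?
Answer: $- \frac{50909627}{201} \approx -2.5328 \cdot 10^{5}$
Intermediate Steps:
$S = -296$
$B{\left(E \right)} = 2 + \frac{296}{E}$ ($B{\left(E \right)} = 2 - - \frac{296}{E} = 2 + \frac{296}{E}$)
$R{\left(d \right)} = -122 + d^{2} + d \left(d + 2 d^{2}\right)$ ($R{\left(d \right)} = \left(d^{2} + \left(\left(d^{2} + d^{2}\right) + d\right) d\right) - 122 = \left(d^{2} + \left(2 d^{2} + d\right) d\right) - 122 = \left(d^{2} + \left(d + 2 d^{2}\right) d\right) - 122 = \left(d^{2} + d \left(d + 2 d^{2}\right)\right) - 122 = -122 + d^{2} + d \left(d + 2 d^{2}\right)$)
$\frac{R{\left(-99 \right)}}{B{\left(53 \right)}} = \frac{-122 + 2 \left(-99\right)^{2} + 2 \left(-99\right)^{3}}{2 + \frac{296}{53}} = \frac{-122 + 2 \cdot 9801 + 2 \left(-970299\right)}{2 + 296 \cdot \frac{1}{53}} = \frac{-122 + 19602 - 1940598}{2 + \frac{296}{53}} = - \frac{1921118}{\frac{402}{53}} = \left(-1921118\right) \frac{53}{402} = - \frac{50909627}{201}$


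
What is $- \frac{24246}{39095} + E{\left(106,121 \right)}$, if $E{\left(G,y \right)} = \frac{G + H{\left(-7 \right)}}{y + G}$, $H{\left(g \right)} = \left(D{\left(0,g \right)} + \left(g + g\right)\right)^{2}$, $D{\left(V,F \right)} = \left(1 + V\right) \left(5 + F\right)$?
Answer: $\frac{8648548}{8874565} \approx 0.97453$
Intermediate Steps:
$H{\left(g \right)} = \left(5 + 3 g\right)^{2}$ ($H{\left(g \right)} = \left(\left(5 + g + 5 \cdot 0 + g 0\right) + \left(g + g\right)\right)^{2} = \left(\left(5 + g + 0 + 0\right) + 2 g\right)^{2} = \left(\left(5 + g\right) + 2 g\right)^{2} = \left(5 + 3 g\right)^{2}$)
$E{\left(G,y \right)} = \frac{256 + G}{G + y}$ ($E{\left(G,y \right)} = \frac{G + \left(5 + 3 \left(-7\right)\right)^{2}}{y + G} = \frac{G + \left(5 - 21\right)^{2}}{G + y} = \frac{G + \left(-16\right)^{2}}{G + y} = \frac{G + 256}{G + y} = \frac{256 + G}{G + y}$)
$- \frac{24246}{39095} + E{\left(106,121 \right)} = - \frac{24246}{39095} + \frac{256 + 106}{106 + 121} = \left(-24246\right) \frac{1}{39095} + \frac{1}{227} \cdot 362 = - \frac{24246}{39095} + \frac{1}{227} \cdot 362 = - \frac{24246}{39095} + \frac{362}{227} = \frac{8648548}{8874565}$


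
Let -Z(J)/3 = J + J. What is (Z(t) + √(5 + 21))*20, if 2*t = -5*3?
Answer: 900 + 20*√26 ≈ 1002.0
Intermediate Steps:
t = -15/2 (t = (-5*3)/2 = (½)*(-15) = -15/2 ≈ -7.5000)
Z(J) = -6*J (Z(J) = -3*(J + J) = -6*J)
(Z(t) + √(5 + 21))*20 = (-6*(-15/2) + √(5 + 21))*20 = (45 + √26)*20 = 900 + 20*√26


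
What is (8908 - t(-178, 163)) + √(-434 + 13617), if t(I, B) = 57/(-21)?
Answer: 62375/7 + √13183 ≈ 9025.5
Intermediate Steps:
t(I, B) = -19/7 (t(I, B) = 57*(-1/21) = -19/7)
(8908 - t(-178, 163)) + √(-434 + 13617) = (8908 - 1*(-19/7)) + √(-434 + 13617) = (8908 + 19/7) + √13183 = 62375/7 + √13183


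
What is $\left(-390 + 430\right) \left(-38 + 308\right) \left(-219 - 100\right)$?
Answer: $-3445200$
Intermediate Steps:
$\left(-390 + 430\right) \left(-38 + 308\right) \left(-219 - 100\right) = 40 \cdot 270 \left(-319\right) = 40 \left(-86130\right) = -3445200$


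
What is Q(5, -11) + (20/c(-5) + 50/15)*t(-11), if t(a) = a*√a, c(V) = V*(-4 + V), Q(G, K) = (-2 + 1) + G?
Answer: 4 - 374*I*√11/9 ≈ 4.0 - 137.82*I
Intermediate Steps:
Q(G, K) = -1 + G
t(a) = a^(3/2)
Q(5, -11) + (20/c(-5) + 50/15)*t(-11) = (-1 + 5) + (20/((-5*(-4 - 5))) + 50/15)*(-11)^(3/2) = 4 + (20/((-5*(-9))) + 50*(1/15))*(-11*I*√11) = 4 + (20/45 + 10/3)*(-11*I*√11) = 4 + (20*(1/45) + 10/3)*(-11*I*√11) = 4 + (4/9 + 10/3)*(-11*I*√11) = 4 + 34*(-11*I*√11)/9 = 4 - 374*I*√11/9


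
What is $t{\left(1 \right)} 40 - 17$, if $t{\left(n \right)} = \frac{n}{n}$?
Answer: $23$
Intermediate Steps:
$t{\left(n \right)} = 1$
$t{\left(1 \right)} 40 - 17 = 1 \cdot 40 - 17 = 40 - 17 = 23$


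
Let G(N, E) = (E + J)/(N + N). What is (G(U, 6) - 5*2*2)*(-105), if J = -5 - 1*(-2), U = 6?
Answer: 8295/4 ≈ 2073.8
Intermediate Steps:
J = -3 (J = -5 + 2 = -3)
G(N, E) = (-3 + E)/(2*N) (G(N, E) = (E - 3)/(N + N) = (-3 + E)/((2*N)) = (-3 + E)*(1/(2*N)) = (-3 + E)/(2*N))
(G(U, 6) - 5*2*2)*(-105) = ((1/2)*(-3 + 6)/6 - 5*2*2)*(-105) = ((1/2)*(1/6)*3 - 10*2)*(-105) = (1/4 - 20)*(-105) = -79/4*(-105) = 8295/4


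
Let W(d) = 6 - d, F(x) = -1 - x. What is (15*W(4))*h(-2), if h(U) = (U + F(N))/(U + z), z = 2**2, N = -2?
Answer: -15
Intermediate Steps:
z = 4
h(U) = (1 + U)/(4 + U) (h(U) = (U + (-1 - 1*(-2)))/(U + 4) = (U + (-1 + 2))/(4 + U) = (U + 1)/(4 + U) = (1 + U)/(4 + U))
(15*W(4))*h(-2) = (15*(6 - 1*4))*((1 - 2)/(4 - 2)) = (15*(6 - 4))*(-1/2) = (15*2)*((1/2)*(-1)) = 30*(-1/2) = -15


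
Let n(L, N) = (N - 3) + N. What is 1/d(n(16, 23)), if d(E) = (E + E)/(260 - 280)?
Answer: -10/43 ≈ -0.23256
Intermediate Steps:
n(L, N) = -3 + 2*N (n(L, N) = (-3 + N) + N = -3 + 2*N)
d(E) = -E/10 (d(E) = (2*E)/(-20) = (2*E)*(-1/20) = -E/10)
1/d(n(16, 23)) = 1/(-(-3 + 2*23)/10) = 1/(-(-3 + 46)/10) = 1/(-⅒*43) = 1/(-43/10) = -10/43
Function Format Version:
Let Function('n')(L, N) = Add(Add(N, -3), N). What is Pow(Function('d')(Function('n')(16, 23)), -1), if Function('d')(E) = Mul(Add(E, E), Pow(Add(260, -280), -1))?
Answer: Rational(-10, 43) ≈ -0.23256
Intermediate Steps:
Function('n')(L, N) = Add(-3, Mul(2, N)) (Function('n')(L, N) = Add(Add(-3, N), N) = Add(-3, Mul(2, N)))
Function('d')(E) = Mul(Rational(-1, 10), E) (Function('d')(E) = Mul(Mul(2, E), Pow(-20, -1)) = Mul(Mul(2, E), Rational(-1, 20)) = Mul(Rational(-1, 10), E))
Pow(Function('d')(Function('n')(16, 23)), -1) = Pow(Mul(Rational(-1, 10), Add(-3, Mul(2, 23))), -1) = Pow(Mul(Rational(-1, 10), Add(-3, 46)), -1) = Pow(Mul(Rational(-1, 10), 43), -1) = Pow(Rational(-43, 10), -1) = Rational(-10, 43)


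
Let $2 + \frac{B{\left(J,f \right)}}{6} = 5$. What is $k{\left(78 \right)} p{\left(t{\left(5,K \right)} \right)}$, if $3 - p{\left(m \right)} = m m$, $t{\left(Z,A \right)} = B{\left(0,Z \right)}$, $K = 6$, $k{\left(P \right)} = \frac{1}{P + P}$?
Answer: $- \frac{107}{52} \approx -2.0577$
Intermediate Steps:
$B{\left(J,f \right)} = 18$ ($B{\left(J,f \right)} = -12 + 6 \cdot 5 = -12 + 30 = 18$)
$k{\left(P \right)} = \frac{1}{2 P}$
$t{\left(Z,A \right)} = 18$
$p{\left(m \right)} = 3 - m^{2}$ ($p{\left(m \right)} = 3 - m m = 3 - m^{2}$)
$k{\left(78 \right)} p{\left(t{\left(5,K \right)} \right)} = \frac{1}{2 \cdot 78} \left(3 - 18^{2}\right) = \frac{1}{2} \cdot \frac{1}{78} \left(3 - 324\right) = \frac{3 - 324}{156} = \frac{1}{156} \left(-321\right) = - \frac{107}{52}$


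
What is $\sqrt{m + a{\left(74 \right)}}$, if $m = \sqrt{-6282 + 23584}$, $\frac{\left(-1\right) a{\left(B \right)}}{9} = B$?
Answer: $\sqrt{-666 + \sqrt{17302}} \approx 23.118 i$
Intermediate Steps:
$a{\left(B \right)} = - 9 B$
$m = \sqrt{17302} \approx 131.54$
$\sqrt{m + a{\left(74 \right)}} = \sqrt{\sqrt{17302} - 666} = \sqrt{-666 + \sqrt{17302}}$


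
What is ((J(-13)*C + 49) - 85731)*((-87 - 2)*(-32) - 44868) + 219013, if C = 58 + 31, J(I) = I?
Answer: 3649193793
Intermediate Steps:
C = 89
((J(-13)*C + 49) - 85731)*((-87 - 2)*(-32) - 44868) + 219013 = ((-13*89 + 49) - 85731)*((-87 - 2)*(-32) - 44868) + 219013 = ((-1157 + 49) - 85731)*(-89*(-32) - 44868) + 219013 = (-1108 - 85731)*(2848 - 44868) + 219013 = -86839*(-42020) + 219013 = 3648974780 + 219013 = 3649193793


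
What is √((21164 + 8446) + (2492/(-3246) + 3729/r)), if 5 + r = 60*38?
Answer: √16147712974560531/738465 ≈ 172.08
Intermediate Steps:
r = 2275 (r = -5 + 60*38 = -5 + 2280 = 2275)
√((21164 + 8446) + (2492/(-3246) + 3729/r)) = √((21164 + 8446) + (2492/(-3246) + 3729/2275)) = √(29610 + (2492*(-1/3246) + 3729*(1/2275))) = √(29610 + (-1246/1623 + 3729/2275)) = √(29610 + 3217517/3692325) = √(109332960767/3692325) = √16147712974560531/738465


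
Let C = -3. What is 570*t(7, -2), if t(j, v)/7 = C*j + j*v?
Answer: -139650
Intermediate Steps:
t(j, v) = -21*j + 7*j*v (t(j, v) = 7*(-3*j + j*v) = -21*j + 7*j*v)
570*t(7, -2) = 570*(7*7*(-3 - 2)) = 570*(7*7*(-5)) = 570*(-245) = -139650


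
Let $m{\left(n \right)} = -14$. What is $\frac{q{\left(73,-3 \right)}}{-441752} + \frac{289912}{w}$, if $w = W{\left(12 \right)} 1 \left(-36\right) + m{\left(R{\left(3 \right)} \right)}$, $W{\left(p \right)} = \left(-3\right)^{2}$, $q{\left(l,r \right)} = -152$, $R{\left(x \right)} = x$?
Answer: $- \frac{8004322153}{9332011} \approx -857.73$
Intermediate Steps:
$W{\left(p \right)} = 9$
$w = -338$ ($w = 9 \cdot 1 \left(-36\right) - 14 = 9 \left(-36\right) - 14 = -324 - 14 = -338$)
$\frac{q{\left(73,-3 \right)}}{-441752} + \frac{289912}{w} = - \frac{152}{-441752} + \frac{289912}{-338} = \left(-152\right) \left(- \frac{1}{441752}\right) + 289912 \left(- \frac{1}{338}\right) = \frac{19}{55219} - \frac{144956}{169} = - \frac{8004322153}{9332011}$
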